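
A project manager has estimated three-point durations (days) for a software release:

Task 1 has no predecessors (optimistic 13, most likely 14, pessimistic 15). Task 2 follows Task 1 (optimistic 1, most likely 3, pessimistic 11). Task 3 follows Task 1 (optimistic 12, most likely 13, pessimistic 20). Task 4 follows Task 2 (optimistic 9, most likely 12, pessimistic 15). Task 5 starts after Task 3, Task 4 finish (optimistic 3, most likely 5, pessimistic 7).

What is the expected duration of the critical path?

35 days

te_Task 1 = (13 + 4·14 + 15)/6 = 84/6 = 14
te_Task 2 = (1 + 4·3 + 11)/6 = 24/6 = 4
te_Task 3 = (12 + 4·13 + 20)/6 = 84/6 = 14
te_Task 4 = (9 + 4·12 + 15)/6 = 72/6 = 12
te_Task 5 = (3 + 4·5 + 7)/6 = 30/6 = 5

Forward pass:
ES_Task 1 = 0; EF_Task 1 = 14
ES_Task 2 = 14; EF_Task 2 = 14+4 = 18
ES_Task 3 = 14; EF_Task 3 = 14+14 = 28
ES_Task 4 = 18; EF_Task 4 = 18+12 = 30
ES_Task 5 = max(EF_Task 3=28, EF_Task 4=30) = 30; EF_Task 5 = 30+5 = 35
Expected project duration μ = 35 days. Critical path: Task 1 → Task 2 → Task 4 → Task 5.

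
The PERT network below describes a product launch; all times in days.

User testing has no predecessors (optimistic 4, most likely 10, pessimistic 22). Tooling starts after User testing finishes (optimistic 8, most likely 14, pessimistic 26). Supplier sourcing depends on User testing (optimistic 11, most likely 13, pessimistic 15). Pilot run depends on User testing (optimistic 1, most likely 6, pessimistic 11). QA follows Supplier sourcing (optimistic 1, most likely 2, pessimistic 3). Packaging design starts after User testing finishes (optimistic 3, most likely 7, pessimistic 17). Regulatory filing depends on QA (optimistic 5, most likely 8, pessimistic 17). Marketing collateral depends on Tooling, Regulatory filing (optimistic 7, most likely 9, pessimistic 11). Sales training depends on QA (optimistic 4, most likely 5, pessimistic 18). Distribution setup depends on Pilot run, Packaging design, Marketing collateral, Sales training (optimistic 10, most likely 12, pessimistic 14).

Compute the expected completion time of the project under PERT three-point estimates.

te_User testing = (4 + 4·10 + 22)/6 = 66/6 = 11
te_Tooling = (8 + 4·14 + 26)/6 = 90/6 = 15
te_Supplier sourcing = (11 + 4·13 + 15)/6 = 78/6 = 13
te_Pilot run = (1 + 4·6 + 11)/6 = 36/6 = 6
te_QA = (1 + 4·2 + 3)/6 = 12/6 = 2
te_Packaging design = (3 + 4·7 + 17)/6 = 48/6 = 8
te_Regulatory filing = (5 + 4·8 + 17)/6 = 54/6 = 9
te_Marketing collateral = (7 + 4·9 + 11)/6 = 54/6 = 9
te_Sales training = (4 + 4·5 + 18)/6 = 42/6 = 7
te_Distribution setup = (10 + 4·12 + 14)/6 = 72/6 = 12

Forward pass:
ES_User testing = 0; EF_User testing = 11
ES_Tooling = 11; EF_Tooling = 11+15 = 26
ES_Supplier sourcing = 11; EF_Supplier sourcing = 11+13 = 24
ES_Pilot run = 11; EF_Pilot run = 11+6 = 17
ES_QA = 24; EF_QA = 24+2 = 26
ES_Packaging design = 11; EF_Packaging design = 11+8 = 19
ES_Regulatory filing = 26; EF_Regulatory filing = 26+9 = 35
ES_Marketing collateral = max(EF_Tooling=26, EF_Regulatory filing=35) = 35; EF_Marketing collateral = 35+9 = 44
ES_Sales training = 26; EF_Sales training = 26+7 = 33
ES_Distribution setup = max(EF_Pilot run=17, EF_Packaging design=19, EF_Marketing collateral=44, EF_Sales training=33) = 44; EF_Distribution setup = 44+12 = 56
Expected project duration μ = 56 days. Critical path: User testing → Supplier sourcing → QA → Regulatory filing → Marketing collateral → Distribution setup.

56 days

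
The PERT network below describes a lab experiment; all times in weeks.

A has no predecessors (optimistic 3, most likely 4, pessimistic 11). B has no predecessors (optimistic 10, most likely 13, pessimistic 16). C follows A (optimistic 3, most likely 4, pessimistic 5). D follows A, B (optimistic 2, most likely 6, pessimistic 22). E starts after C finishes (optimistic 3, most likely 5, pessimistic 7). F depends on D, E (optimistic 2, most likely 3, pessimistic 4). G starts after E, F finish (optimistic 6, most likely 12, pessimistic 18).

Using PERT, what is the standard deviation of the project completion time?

te_A = (3 + 4·4 + 11)/6 = 30/6 = 5; σ²_A = ((11−3)/6)² = 1.778
te_B = (10 + 4·13 + 16)/6 = 78/6 = 13; σ²_B = ((16−10)/6)² = 1.000
te_C = (3 + 4·4 + 5)/6 = 24/6 = 4; σ²_C = ((5−3)/6)² = 0.111
te_D = (2 + 4·6 + 22)/6 = 48/6 = 8; σ²_D = ((22−2)/6)² = 11.111
te_E = (3 + 4·5 + 7)/6 = 30/6 = 5; σ²_E = ((7−3)/6)² = 0.444
te_F = (2 + 4·3 + 4)/6 = 18/6 = 3; σ²_F = ((4−2)/6)² = 0.111
te_G = (6 + 4·12 + 18)/6 = 72/6 = 12; σ²_G = ((18−6)/6)² = 4.000

Forward pass:
ES_A = 0; EF_A = 5
ES_B = 0; EF_B = 13
ES_C = 5; EF_C = 5+4 = 9
ES_D = max(EF_A=5, EF_B=13) = 13; EF_D = 13+8 = 21
ES_E = 9; EF_E = 9+5 = 14
ES_F = max(EF_D=21, EF_E=14) = 21; EF_F = 21+3 = 24
ES_G = max(EF_E=14, EF_F=24) = 24; EF_G = 24+12 = 36
Expected project duration μ = 36 weeks. Critical path: B → D → F → G.

Variance along critical path = 1.000 + 11.111 + 0.111 + 4.000 = 16.222
σ = √16.222 = 4.028 weeks

4.03 weeks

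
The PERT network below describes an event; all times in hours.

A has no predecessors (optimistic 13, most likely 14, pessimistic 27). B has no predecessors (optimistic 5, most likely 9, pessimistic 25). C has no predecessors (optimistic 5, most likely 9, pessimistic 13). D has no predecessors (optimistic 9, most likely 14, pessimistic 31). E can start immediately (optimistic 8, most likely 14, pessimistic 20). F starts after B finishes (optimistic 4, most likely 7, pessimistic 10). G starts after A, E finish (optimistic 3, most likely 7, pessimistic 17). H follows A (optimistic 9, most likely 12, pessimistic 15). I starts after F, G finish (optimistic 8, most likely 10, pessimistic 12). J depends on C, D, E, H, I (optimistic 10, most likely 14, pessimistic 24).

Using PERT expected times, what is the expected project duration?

49 hours

te_A = (13 + 4·14 + 27)/6 = 96/6 = 16
te_B = (5 + 4·9 + 25)/6 = 66/6 = 11
te_C = (5 + 4·9 + 13)/6 = 54/6 = 9
te_D = (9 + 4·14 + 31)/6 = 96/6 = 16
te_E = (8 + 4·14 + 20)/6 = 84/6 = 14
te_F = (4 + 4·7 + 10)/6 = 42/6 = 7
te_G = (3 + 4·7 + 17)/6 = 48/6 = 8
te_H = (9 + 4·12 + 15)/6 = 72/6 = 12
te_I = (8 + 4·10 + 12)/6 = 60/6 = 10
te_J = (10 + 4·14 + 24)/6 = 90/6 = 15

Forward pass:
ES_A = 0; EF_A = 16
ES_B = 0; EF_B = 11
ES_C = 0; EF_C = 9
ES_D = 0; EF_D = 16
ES_E = 0; EF_E = 14
ES_F = 11; EF_F = 11+7 = 18
ES_G = max(EF_A=16, EF_E=14) = 16; EF_G = 16+8 = 24
ES_H = 16; EF_H = 16+12 = 28
ES_I = max(EF_F=18, EF_G=24) = 24; EF_I = 24+10 = 34
ES_J = max(EF_C=9, EF_D=16, EF_E=14, EF_H=28, EF_I=34) = 34; EF_J = 34+15 = 49
Expected project duration μ = 49 hours. Critical path: A → G → I → J.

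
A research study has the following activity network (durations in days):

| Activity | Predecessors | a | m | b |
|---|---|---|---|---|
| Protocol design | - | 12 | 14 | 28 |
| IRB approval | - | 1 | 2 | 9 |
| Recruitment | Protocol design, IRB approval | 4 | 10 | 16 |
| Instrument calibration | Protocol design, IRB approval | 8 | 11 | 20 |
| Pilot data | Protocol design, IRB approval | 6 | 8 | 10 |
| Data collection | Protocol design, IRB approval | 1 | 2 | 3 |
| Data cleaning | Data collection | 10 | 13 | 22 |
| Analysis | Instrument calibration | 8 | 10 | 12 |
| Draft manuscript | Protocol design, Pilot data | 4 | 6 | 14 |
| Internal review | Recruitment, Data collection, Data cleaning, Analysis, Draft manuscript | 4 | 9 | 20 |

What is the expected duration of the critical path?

48 days

te_Protocol design = (12 + 4·14 + 28)/6 = 96/6 = 16
te_IRB approval = (1 + 4·2 + 9)/6 = 18/6 = 3
te_Recruitment = (4 + 4·10 + 16)/6 = 60/6 = 10
te_Instrument calibration = (8 + 4·11 + 20)/6 = 72/6 = 12
te_Pilot data = (6 + 4·8 + 10)/6 = 48/6 = 8
te_Data collection = (1 + 4·2 + 3)/6 = 12/6 = 2
te_Data cleaning = (10 + 4·13 + 22)/6 = 84/6 = 14
te_Analysis = (8 + 4·10 + 12)/6 = 60/6 = 10
te_Draft manuscript = (4 + 4·6 + 14)/6 = 42/6 = 7
te_Internal review = (4 + 4·9 + 20)/6 = 60/6 = 10

Forward pass:
ES_Protocol design = 0; EF_Protocol design = 16
ES_IRB approval = 0; EF_IRB approval = 3
ES_Recruitment = max(EF_Protocol design=16, EF_IRB approval=3) = 16; EF_Recruitment = 16+10 = 26
ES_Instrument calibration = max(EF_Protocol design=16, EF_IRB approval=3) = 16; EF_Instrument calibration = 16+12 = 28
ES_Pilot data = max(EF_Protocol design=16, EF_IRB approval=3) = 16; EF_Pilot data = 16+8 = 24
ES_Data collection = max(EF_Protocol design=16, EF_IRB approval=3) = 16; EF_Data collection = 16+2 = 18
ES_Data cleaning = 18; EF_Data cleaning = 18+14 = 32
ES_Analysis = 28; EF_Analysis = 28+10 = 38
ES_Draft manuscript = max(EF_Protocol design=16, EF_Pilot data=24) = 24; EF_Draft manuscript = 24+7 = 31
ES_Internal review = max(EF_Recruitment=26, EF_Data collection=18, EF_Data cleaning=32, EF_Analysis=38, EF_Draft manuscript=31) = 38; EF_Internal review = 38+10 = 48
Expected project duration μ = 48 days. Critical path: Protocol design → Instrument calibration → Analysis → Internal review.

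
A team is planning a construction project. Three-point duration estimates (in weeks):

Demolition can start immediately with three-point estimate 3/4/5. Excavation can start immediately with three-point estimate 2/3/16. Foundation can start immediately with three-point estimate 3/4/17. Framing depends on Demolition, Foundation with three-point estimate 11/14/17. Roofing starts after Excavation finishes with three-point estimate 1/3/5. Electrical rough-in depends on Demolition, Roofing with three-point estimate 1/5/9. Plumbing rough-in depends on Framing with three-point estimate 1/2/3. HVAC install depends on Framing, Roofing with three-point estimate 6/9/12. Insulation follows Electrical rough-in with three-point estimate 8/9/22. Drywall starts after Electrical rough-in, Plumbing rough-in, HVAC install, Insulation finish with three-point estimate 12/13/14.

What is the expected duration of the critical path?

te_Demolition = (3 + 4·4 + 5)/6 = 24/6 = 4
te_Excavation = (2 + 4·3 + 16)/6 = 30/6 = 5
te_Foundation = (3 + 4·4 + 17)/6 = 36/6 = 6
te_Framing = (11 + 4·14 + 17)/6 = 84/6 = 14
te_Roofing = (1 + 4·3 + 5)/6 = 18/6 = 3
te_Electrical rough-in = (1 + 4·5 + 9)/6 = 30/6 = 5
te_Plumbing rough-in = (1 + 4·2 + 3)/6 = 12/6 = 2
te_HVAC install = (6 + 4·9 + 12)/6 = 54/6 = 9
te_Insulation = (8 + 4·9 + 22)/6 = 66/6 = 11
te_Drywall = (12 + 4·13 + 14)/6 = 78/6 = 13

Forward pass:
ES_Demolition = 0; EF_Demolition = 4
ES_Excavation = 0; EF_Excavation = 5
ES_Foundation = 0; EF_Foundation = 6
ES_Framing = max(EF_Demolition=4, EF_Foundation=6) = 6; EF_Framing = 6+14 = 20
ES_Roofing = 5; EF_Roofing = 5+3 = 8
ES_Electrical rough-in = max(EF_Demolition=4, EF_Roofing=8) = 8; EF_Electrical rough-in = 8+5 = 13
ES_Plumbing rough-in = 20; EF_Plumbing rough-in = 20+2 = 22
ES_HVAC install = max(EF_Framing=20, EF_Roofing=8) = 20; EF_HVAC install = 20+9 = 29
ES_Insulation = 13; EF_Insulation = 13+11 = 24
ES_Drywall = max(EF_Electrical rough-in=13, EF_Plumbing rough-in=22, EF_HVAC install=29, EF_Insulation=24) = 29; EF_Drywall = 29+13 = 42
Expected project duration μ = 42 weeks. Critical path: Foundation → Framing → HVAC install → Drywall.

42 weeks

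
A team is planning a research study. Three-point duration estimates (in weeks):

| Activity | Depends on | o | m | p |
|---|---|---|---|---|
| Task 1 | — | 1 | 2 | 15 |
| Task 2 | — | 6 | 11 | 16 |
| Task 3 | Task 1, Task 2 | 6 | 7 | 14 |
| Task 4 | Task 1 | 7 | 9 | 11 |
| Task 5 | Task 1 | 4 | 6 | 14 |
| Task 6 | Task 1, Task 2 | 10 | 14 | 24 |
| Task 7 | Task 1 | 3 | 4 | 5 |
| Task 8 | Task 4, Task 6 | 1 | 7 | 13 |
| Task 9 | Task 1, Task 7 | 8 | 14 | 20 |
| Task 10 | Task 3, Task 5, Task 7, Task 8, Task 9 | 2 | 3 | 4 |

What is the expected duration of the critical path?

te_Task 1 = (1 + 4·2 + 15)/6 = 24/6 = 4
te_Task 2 = (6 + 4·11 + 16)/6 = 66/6 = 11
te_Task 3 = (6 + 4·7 + 14)/6 = 48/6 = 8
te_Task 4 = (7 + 4·9 + 11)/6 = 54/6 = 9
te_Task 5 = (4 + 4·6 + 14)/6 = 42/6 = 7
te_Task 6 = (10 + 4·14 + 24)/6 = 90/6 = 15
te_Task 7 = (3 + 4·4 + 5)/6 = 24/6 = 4
te_Task 8 = (1 + 4·7 + 13)/6 = 42/6 = 7
te_Task 9 = (8 + 4·14 + 20)/6 = 84/6 = 14
te_Task 10 = (2 + 4·3 + 4)/6 = 18/6 = 3

Forward pass:
ES_Task 1 = 0; EF_Task 1 = 4
ES_Task 2 = 0; EF_Task 2 = 11
ES_Task 3 = max(EF_Task 1=4, EF_Task 2=11) = 11; EF_Task 3 = 11+8 = 19
ES_Task 4 = 4; EF_Task 4 = 4+9 = 13
ES_Task 5 = 4; EF_Task 5 = 4+7 = 11
ES_Task 6 = max(EF_Task 1=4, EF_Task 2=11) = 11; EF_Task 6 = 11+15 = 26
ES_Task 7 = 4; EF_Task 7 = 4+4 = 8
ES_Task 8 = max(EF_Task 4=13, EF_Task 6=26) = 26; EF_Task 8 = 26+7 = 33
ES_Task 9 = max(EF_Task 1=4, EF_Task 7=8) = 8; EF_Task 9 = 8+14 = 22
ES_Task 10 = max(EF_Task 3=19, EF_Task 5=11, EF_Task 7=8, EF_Task 8=33, EF_Task 9=22) = 33; EF_Task 10 = 33+3 = 36
Expected project duration μ = 36 weeks. Critical path: Task 2 → Task 6 → Task 8 → Task 10.

36 weeks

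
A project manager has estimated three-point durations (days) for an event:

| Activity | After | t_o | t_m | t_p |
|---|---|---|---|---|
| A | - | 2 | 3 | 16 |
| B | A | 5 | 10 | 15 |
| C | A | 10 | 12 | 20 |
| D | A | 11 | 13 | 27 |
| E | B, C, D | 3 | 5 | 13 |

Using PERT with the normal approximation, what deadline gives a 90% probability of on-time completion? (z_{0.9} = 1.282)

te_A = (2 + 4·3 + 16)/6 = 30/6 = 5; σ²_A = ((16−2)/6)² = 5.444
te_B = (5 + 4·10 + 15)/6 = 60/6 = 10; σ²_B = ((15−5)/6)² = 2.778
te_C = (10 + 4·12 + 20)/6 = 78/6 = 13; σ²_C = ((20−10)/6)² = 2.778
te_D = (11 + 4·13 + 27)/6 = 90/6 = 15; σ²_D = ((27−11)/6)² = 7.111
te_E = (3 + 4·5 + 13)/6 = 36/6 = 6; σ²_E = ((13−3)/6)² = 2.778

Forward pass:
ES_A = 0; EF_A = 5
ES_B = 5; EF_B = 5+10 = 15
ES_C = 5; EF_C = 5+13 = 18
ES_D = 5; EF_D = 5+15 = 20
ES_E = max(EF_B=15, EF_C=18, EF_D=20) = 20; EF_E = 20+6 = 26
Expected project duration μ = 26 days. Critical path: A → D → E.

Variance along critical path = 5.444 + 7.111 + 2.778 = 15.333; σ = 3.916 days.
D = μ + z·σ = 26 + 1.282·3.916 = 31.0 days

31.0 days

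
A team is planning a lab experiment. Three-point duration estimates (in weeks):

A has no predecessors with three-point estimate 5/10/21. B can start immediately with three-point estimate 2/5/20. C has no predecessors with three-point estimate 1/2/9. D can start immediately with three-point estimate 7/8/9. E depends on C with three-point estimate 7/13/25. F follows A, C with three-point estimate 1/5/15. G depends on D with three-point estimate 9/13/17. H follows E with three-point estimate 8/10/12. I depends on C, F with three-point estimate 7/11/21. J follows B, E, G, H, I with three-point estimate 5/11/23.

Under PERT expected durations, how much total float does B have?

22 weeks

te_A = (5 + 4·10 + 21)/6 = 66/6 = 11
te_B = (2 + 4·5 + 20)/6 = 42/6 = 7
te_C = (1 + 4·2 + 9)/6 = 18/6 = 3
te_D = (7 + 4·8 + 9)/6 = 48/6 = 8
te_E = (7 + 4·13 + 25)/6 = 84/6 = 14
te_F = (1 + 4·5 + 15)/6 = 36/6 = 6
te_G = (9 + 4·13 + 17)/6 = 78/6 = 13
te_H = (8 + 4·10 + 12)/6 = 60/6 = 10
te_I = (7 + 4·11 + 21)/6 = 72/6 = 12
te_J = (5 + 4·11 + 23)/6 = 72/6 = 12

Forward pass:
ES_A = 0; EF_A = 11
ES_B = 0; EF_B = 7
ES_C = 0; EF_C = 3
ES_D = 0; EF_D = 8
ES_E = 3; EF_E = 3+14 = 17
ES_F = max(EF_A=11, EF_C=3) = 11; EF_F = 11+6 = 17
ES_G = 8; EF_G = 8+13 = 21
ES_H = 17; EF_H = 17+10 = 27
ES_I = max(EF_C=3, EF_F=17) = 17; EF_I = 17+12 = 29
ES_J = max(EF_B=7, EF_E=17, EF_G=21, EF_H=27, EF_I=29) = 29; EF_J = 29+12 = 41
Expected project duration μ = 41 weeks. Critical path: A → F → I → J.

Backward pass:
LF_J = 41; LS_J = 41−12 = 29
LF_I = LS_J = 29; LS_I = 29−12 = 17
LF_H = LS_J = 29; LS_H = 29−10 = 19
LF_G = LS_J = 29; LS_G = 29−13 = 16
LF_F = LS_I = 17; LS_F = 17−6 = 11
LF_E = min(LS_H=19, LS_J=29) = 19; LS_E = 19−14 = 5
LF_D = LS_G = 16; LS_D = 16−8 = 8
LF_C = min(LS_E=5, LS_F=11, LS_I=17) = 5; LS_C = 5−3 = 2
LF_B = LS_J = 29; LS_B = 29−7 = 22
LF_A = LS_F = 11; LS_A = 11−11 = 0
Slack_B = LS_B − ES_B = 22 − 0 = 22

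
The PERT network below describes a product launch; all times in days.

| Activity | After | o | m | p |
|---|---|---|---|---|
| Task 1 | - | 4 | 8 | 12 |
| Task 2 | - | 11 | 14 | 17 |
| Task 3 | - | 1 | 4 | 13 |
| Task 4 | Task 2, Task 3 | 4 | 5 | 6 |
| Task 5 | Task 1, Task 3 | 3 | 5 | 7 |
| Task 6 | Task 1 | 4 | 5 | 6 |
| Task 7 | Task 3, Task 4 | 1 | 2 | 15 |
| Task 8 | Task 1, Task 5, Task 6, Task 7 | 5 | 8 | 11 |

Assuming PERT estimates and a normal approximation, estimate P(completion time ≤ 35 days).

te_Task 1 = (4 + 4·8 + 12)/6 = 48/6 = 8; σ²_Task 1 = ((12−4)/6)² = 1.778
te_Task 2 = (11 + 4·14 + 17)/6 = 84/6 = 14; σ²_Task 2 = ((17−11)/6)² = 1.000
te_Task 3 = (1 + 4·4 + 13)/6 = 30/6 = 5; σ²_Task 3 = ((13−1)/6)² = 4.000
te_Task 4 = (4 + 4·5 + 6)/6 = 30/6 = 5; σ²_Task 4 = ((6−4)/6)² = 0.111
te_Task 5 = (3 + 4·5 + 7)/6 = 30/6 = 5; σ²_Task 5 = ((7−3)/6)² = 0.444
te_Task 6 = (4 + 4·5 + 6)/6 = 30/6 = 5; σ²_Task 6 = ((6−4)/6)² = 0.111
te_Task 7 = (1 + 4·2 + 15)/6 = 24/6 = 4; σ²_Task 7 = ((15−1)/6)² = 5.444
te_Task 8 = (5 + 4·8 + 11)/6 = 48/6 = 8; σ²_Task 8 = ((11−5)/6)² = 1.000

Forward pass:
ES_Task 1 = 0; EF_Task 1 = 8
ES_Task 2 = 0; EF_Task 2 = 14
ES_Task 3 = 0; EF_Task 3 = 5
ES_Task 4 = max(EF_Task 2=14, EF_Task 3=5) = 14; EF_Task 4 = 14+5 = 19
ES_Task 5 = max(EF_Task 1=8, EF_Task 3=5) = 8; EF_Task 5 = 8+5 = 13
ES_Task 6 = 8; EF_Task 6 = 8+5 = 13
ES_Task 7 = max(EF_Task 3=5, EF_Task 4=19) = 19; EF_Task 7 = 19+4 = 23
ES_Task 8 = max(EF_Task 1=8, EF_Task 5=13, EF_Task 6=13, EF_Task 7=23) = 23; EF_Task 8 = 23+8 = 31
Expected project duration μ = 31 days. Critical path: Task 2 → Task 4 → Task 7 → Task 8.

Variance along critical path = 1.000 + 0.111 + 5.444 + 1.000 = 7.556; σ = √7.556 = 2.749 days.
Z = (35 − 31) / 2.749 = 1.455
P(T ≤ 35) = Φ(1.455) ≈ 0.927

0.927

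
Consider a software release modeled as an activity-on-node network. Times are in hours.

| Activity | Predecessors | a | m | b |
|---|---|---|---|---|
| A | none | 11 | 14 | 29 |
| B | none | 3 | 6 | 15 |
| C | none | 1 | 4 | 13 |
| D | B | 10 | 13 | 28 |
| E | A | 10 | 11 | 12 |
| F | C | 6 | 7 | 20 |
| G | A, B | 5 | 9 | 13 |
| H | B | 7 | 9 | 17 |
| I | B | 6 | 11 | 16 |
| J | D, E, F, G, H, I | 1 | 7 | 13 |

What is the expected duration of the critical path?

te_A = (11 + 4·14 + 29)/6 = 96/6 = 16
te_B = (3 + 4·6 + 15)/6 = 42/6 = 7
te_C = (1 + 4·4 + 13)/6 = 30/6 = 5
te_D = (10 + 4·13 + 28)/6 = 90/6 = 15
te_E = (10 + 4·11 + 12)/6 = 66/6 = 11
te_F = (6 + 4·7 + 20)/6 = 54/6 = 9
te_G = (5 + 4·9 + 13)/6 = 54/6 = 9
te_H = (7 + 4·9 + 17)/6 = 60/6 = 10
te_I = (6 + 4·11 + 16)/6 = 66/6 = 11
te_J = (1 + 4·7 + 13)/6 = 42/6 = 7

Forward pass:
ES_A = 0; EF_A = 16
ES_B = 0; EF_B = 7
ES_C = 0; EF_C = 5
ES_D = 7; EF_D = 7+15 = 22
ES_E = 16; EF_E = 16+11 = 27
ES_F = 5; EF_F = 5+9 = 14
ES_G = max(EF_A=16, EF_B=7) = 16; EF_G = 16+9 = 25
ES_H = 7; EF_H = 7+10 = 17
ES_I = 7; EF_I = 7+11 = 18
ES_J = max(EF_D=22, EF_E=27, EF_F=14, EF_G=25, EF_H=17, EF_I=18) = 27; EF_J = 27+7 = 34
Expected project duration μ = 34 hours. Critical path: A → E → J.

34 hours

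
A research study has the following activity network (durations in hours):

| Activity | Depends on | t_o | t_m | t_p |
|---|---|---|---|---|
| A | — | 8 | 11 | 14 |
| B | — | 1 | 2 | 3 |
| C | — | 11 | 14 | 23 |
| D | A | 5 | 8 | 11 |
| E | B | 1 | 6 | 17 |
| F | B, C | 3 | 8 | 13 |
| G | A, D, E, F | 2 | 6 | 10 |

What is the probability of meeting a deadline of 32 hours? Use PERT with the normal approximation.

te_A = (8 + 4·11 + 14)/6 = 66/6 = 11; σ²_A = ((14−8)/6)² = 1.000
te_B = (1 + 4·2 + 3)/6 = 12/6 = 2; σ²_B = ((3−1)/6)² = 0.111
te_C = (11 + 4·14 + 23)/6 = 90/6 = 15; σ²_C = ((23−11)/6)² = 4.000
te_D = (5 + 4·8 + 11)/6 = 48/6 = 8; σ²_D = ((11−5)/6)² = 1.000
te_E = (1 + 4·6 + 17)/6 = 42/6 = 7; σ²_E = ((17−1)/6)² = 7.111
te_F = (3 + 4·8 + 13)/6 = 48/6 = 8; σ²_F = ((13−3)/6)² = 2.778
te_G = (2 + 4·6 + 10)/6 = 36/6 = 6; σ²_G = ((10−2)/6)² = 1.778

Forward pass:
ES_A = 0; EF_A = 11
ES_B = 0; EF_B = 2
ES_C = 0; EF_C = 15
ES_D = 11; EF_D = 11+8 = 19
ES_E = 2; EF_E = 2+7 = 9
ES_F = max(EF_B=2, EF_C=15) = 15; EF_F = 15+8 = 23
ES_G = max(EF_A=11, EF_D=19, EF_E=9, EF_F=23) = 23; EF_G = 23+6 = 29
Expected project duration μ = 29 hours. Critical path: C → F → G.

Variance along critical path = 4.000 + 2.778 + 1.778 = 8.556; σ = √8.556 = 2.925 hours.
Z = (32 − 29) / 2.925 = 1.026
P(T ≤ 32) = Φ(1.026) ≈ 0.847

0.847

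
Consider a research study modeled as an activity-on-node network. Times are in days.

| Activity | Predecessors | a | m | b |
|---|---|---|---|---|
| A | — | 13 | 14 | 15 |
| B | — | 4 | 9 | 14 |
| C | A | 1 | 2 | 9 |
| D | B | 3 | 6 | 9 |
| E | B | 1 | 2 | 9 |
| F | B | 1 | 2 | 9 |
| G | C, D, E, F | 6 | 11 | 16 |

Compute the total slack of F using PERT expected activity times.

5 days

te_A = (13 + 4·14 + 15)/6 = 84/6 = 14
te_B = (4 + 4·9 + 14)/6 = 54/6 = 9
te_C = (1 + 4·2 + 9)/6 = 18/6 = 3
te_D = (3 + 4·6 + 9)/6 = 36/6 = 6
te_E = (1 + 4·2 + 9)/6 = 18/6 = 3
te_F = (1 + 4·2 + 9)/6 = 18/6 = 3
te_G = (6 + 4·11 + 16)/6 = 66/6 = 11

Forward pass:
ES_A = 0; EF_A = 14
ES_B = 0; EF_B = 9
ES_C = 14; EF_C = 14+3 = 17
ES_D = 9; EF_D = 9+6 = 15
ES_E = 9; EF_E = 9+3 = 12
ES_F = 9; EF_F = 9+3 = 12
ES_G = max(EF_C=17, EF_D=15, EF_E=12, EF_F=12) = 17; EF_G = 17+11 = 28
Expected project duration μ = 28 days. Critical path: A → C → G.

Backward pass:
LF_G = 28; LS_G = 28−11 = 17
LF_F = LS_G = 17; LS_F = 17−3 = 14
LF_E = LS_G = 17; LS_E = 17−3 = 14
LF_D = LS_G = 17; LS_D = 17−6 = 11
LF_C = LS_G = 17; LS_C = 17−3 = 14
LF_B = min(LS_D=11, LS_E=14, LS_F=14) = 11; LS_B = 11−9 = 2
LF_A = LS_C = 14; LS_A = 14−14 = 0
Slack_F = LS_F − ES_F = 14 − 9 = 5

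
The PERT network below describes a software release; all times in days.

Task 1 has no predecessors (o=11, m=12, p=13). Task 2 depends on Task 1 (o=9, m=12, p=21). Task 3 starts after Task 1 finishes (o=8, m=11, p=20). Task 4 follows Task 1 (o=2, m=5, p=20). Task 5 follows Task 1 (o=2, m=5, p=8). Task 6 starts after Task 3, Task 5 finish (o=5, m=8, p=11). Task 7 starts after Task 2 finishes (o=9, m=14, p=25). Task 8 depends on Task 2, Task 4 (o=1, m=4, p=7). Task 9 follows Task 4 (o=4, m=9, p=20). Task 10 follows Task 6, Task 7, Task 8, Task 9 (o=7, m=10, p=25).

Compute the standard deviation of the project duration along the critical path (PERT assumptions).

4.50 days

te_Task 1 = (11 + 4·12 + 13)/6 = 72/6 = 12; σ²_Task 1 = ((13−11)/6)² = 0.111
te_Task 2 = (9 + 4·12 + 21)/6 = 78/6 = 13; σ²_Task 2 = ((21−9)/6)² = 4.000
te_Task 3 = (8 + 4·11 + 20)/6 = 72/6 = 12; σ²_Task 3 = ((20−8)/6)² = 4.000
te_Task 4 = (2 + 4·5 + 20)/6 = 42/6 = 7; σ²_Task 4 = ((20−2)/6)² = 9.000
te_Task 5 = (2 + 4·5 + 8)/6 = 30/6 = 5; σ²_Task 5 = ((8−2)/6)² = 1.000
te_Task 6 = (5 + 4·8 + 11)/6 = 48/6 = 8; σ²_Task 6 = ((11−5)/6)² = 1.000
te_Task 7 = (9 + 4·14 + 25)/6 = 90/6 = 15; σ²_Task 7 = ((25−9)/6)² = 7.111
te_Task 8 = (1 + 4·4 + 7)/6 = 24/6 = 4; σ²_Task 8 = ((7−1)/6)² = 1.000
te_Task 9 = (4 + 4·9 + 20)/6 = 60/6 = 10; σ²_Task 9 = ((20−4)/6)² = 7.111
te_Task 10 = (7 + 4·10 + 25)/6 = 72/6 = 12; σ²_Task 10 = ((25−7)/6)² = 9.000

Forward pass:
ES_Task 1 = 0; EF_Task 1 = 12
ES_Task 2 = 12; EF_Task 2 = 12+13 = 25
ES_Task 3 = 12; EF_Task 3 = 12+12 = 24
ES_Task 4 = 12; EF_Task 4 = 12+7 = 19
ES_Task 5 = 12; EF_Task 5 = 12+5 = 17
ES_Task 6 = max(EF_Task 3=24, EF_Task 5=17) = 24; EF_Task 6 = 24+8 = 32
ES_Task 7 = 25; EF_Task 7 = 25+15 = 40
ES_Task 8 = max(EF_Task 2=25, EF_Task 4=19) = 25; EF_Task 8 = 25+4 = 29
ES_Task 9 = 19; EF_Task 9 = 19+10 = 29
ES_Task 10 = max(EF_Task 6=32, EF_Task 7=40, EF_Task 8=29, EF_Task 9=29) = 40; EF_Task 10 = 40+12 = 52
Expected project duration μ = 52 days. Critical path: Task 1 → Task 2 → Task 7 → Task 10.

Variance along critical path = 0.111 + 4.000 + 7.111 + 9.000 = 20.222
σ = √20.222 = 4.497 days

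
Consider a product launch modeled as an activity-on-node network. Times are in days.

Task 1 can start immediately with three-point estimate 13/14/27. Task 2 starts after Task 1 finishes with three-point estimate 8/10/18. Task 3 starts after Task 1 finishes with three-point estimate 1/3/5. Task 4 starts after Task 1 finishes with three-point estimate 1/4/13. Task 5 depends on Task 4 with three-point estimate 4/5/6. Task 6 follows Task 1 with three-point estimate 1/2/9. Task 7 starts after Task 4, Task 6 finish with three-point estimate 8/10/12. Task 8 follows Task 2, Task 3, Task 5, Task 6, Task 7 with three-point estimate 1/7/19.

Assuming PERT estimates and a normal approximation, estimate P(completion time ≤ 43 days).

te_Task 1 = (13 + 4·14 + 27)/6 = 96/6 = 16; σ²_Task 1 = ((27−13)/6)² = 5.444
te_Task 2 = (8 + 4·10 + 18)/6 = 66/6 = 11; σ²_Task 2 = ((18−8)/6)² = 2.778
te_Task 3 = (1 + 4·3 + 5)/6 = 18/6 = 3; σ²_Task 3 = ((5−1)/6)² = 0.444
te_Task 4 = (1 + 4·4 + 13)/6 = 30/6 = 5; σ²_Task 4 = ((13−1)/6)² = 4.000
te_Task 5 = (4 + 4·5 + 6)/6 = 30/6 = 5; σ²_Task 5 = ((6−4)/6)² = 0.111
te_Task 6 = (1 + 4·2 + 9)/6 = 18/6 = 3; σ²_Task 6 = ((9−1)/6)² = 1.778
te_Task 7 = (8 + 4·10 + 12)/6 = 60/6 = 10; σ²_Task 7 = ((12−8)/6)² = 0.444
te_Task 8 = (1 + 4·7 + 19)/6 = 48/6 = 8; σ²_Task 8 = ((19−1)/6)² = 9.000

Forward pass:
ES_Task 1 = 0; EF_Task 1 = 16
ES_Task 2 = 16; EF_Task 2 = 16+11 = 27
ES_Task 3 = 16; EF_Task 3 = 16+3 = 19
ES_Task 4 = 16; EF_Task 4 = 16+5 = 21
ES_Task 5 = 21; EF_Task 5 = 21+5 = 26
ES_Task 6 = 16; EF_Task 6 = 16+3 = 19
ES_Task 7 = max(EF_Task 4=21, EF_Task 6=19) = 21; EF_Task 7 = 21+10 = 31
ES_Task 8 = max(EF_Task 2=27, EF_Task 3=19, EF_Task 5=26, EF_Task 6=19, EF_Task 7=31) = 31; EF_Task 8 = 31+8 = 39
Expected project duration μ = 39 days. Critical path: Task 1 → Task 4 → Task 7 → Task 8.

Variance along critical path = 5.444 + 4.000 + 0.444 + 9.000 = 18.889; σ = √18.889 = 4.346 days.
Z = (43 − 39) / 4.346 = 0.920
P(T ≤ 43) = Φ(0.920) ≈ 0.821

0.821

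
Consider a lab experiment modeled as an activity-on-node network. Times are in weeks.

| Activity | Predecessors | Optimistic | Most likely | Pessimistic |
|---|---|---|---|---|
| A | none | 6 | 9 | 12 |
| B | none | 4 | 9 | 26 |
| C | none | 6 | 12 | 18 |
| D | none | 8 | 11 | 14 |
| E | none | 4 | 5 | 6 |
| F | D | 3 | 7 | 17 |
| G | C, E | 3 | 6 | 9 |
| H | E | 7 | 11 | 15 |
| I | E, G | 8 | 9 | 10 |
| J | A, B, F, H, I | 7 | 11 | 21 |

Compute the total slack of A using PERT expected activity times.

18 weeks

te_A = (6 + 4·9 + 12)/6 = 54/6 = 9
te_B = (4 + 4·9 + 26)/6 = 66/6 = 11
te_C = (6 + 4·12 + 18)/6 = 72/6 = 12
te_D = (8 + 4·11 + 14)/6 = 66/6 = 11
te_E = (4 + 4·5 + 6)/6 = 30/6 = 5
te_F = (3 + 4·7 + 17)/6 = 48/6 = 8
te_G = (3 + 4·6 + 9)/6 = 36/6 = 6
te_H = (7 + 4·11 + 15)/6 = 66/6 = 11
te_I = (8 + 4·9 + 10)/6 = 54/6 = 9
te_J = (7 + 4·11 + 21)/6 = 72/6 = 12

Forward pass:
ES_A = 0; EF_A = 9
ES_B = 0; EF_B = 11
ES_C = 0; EF_C = 12
ES_D = 0; EF_D = 11
ES_E = 0; EF_E = 5
ES_F = 11; EF_F = 11+8 = 19
ES_G = max(EF_C=12, EF_E=5) = 12; EF_G = 12+6 = 18
ES_H = 5; EF_H = 5+11 = 16
ES_I = max(EF_E=5, EF_G=18) = 18; EF_I = 18+9 = 27
ES_J = max(EF_A=9, EF_B=11, EF_F=19, EF_H=16, EF_I=27) = 27; EF_J = 27+12 = 39
Expected project duration μ = 39 weeks. Critical path: C → G → I → J.

Backward pass:
LF_J = 39; LS_J = 39−12 = 27
LF_I = LS_J = 27; LS_I = 27−9 = 18
LF_H = LS_J = 27; LS_H = 27−11 = 16
LF_G = LS_I = 18; LS_G = 18−6 = 12
LF_F = LS_J = 27; LS_F = 27−8 = 19
LF_E = min(LS_G=12, LS_H=16, LS_I=18) = 12; LS_E = 12−5 = 7
LF_D = LS_F = 19; LS_D = 19−11 = 8
LF_C = LS_G = 12; LS_C = 12−12 = 0
LF_B = LS_J = 27; LS_B = 27−11 = 16
LF_A = LS_J = 27; LS_A = 27−9 = 18
Slack_A = LS_A − ES_A = 18 − 0 = 18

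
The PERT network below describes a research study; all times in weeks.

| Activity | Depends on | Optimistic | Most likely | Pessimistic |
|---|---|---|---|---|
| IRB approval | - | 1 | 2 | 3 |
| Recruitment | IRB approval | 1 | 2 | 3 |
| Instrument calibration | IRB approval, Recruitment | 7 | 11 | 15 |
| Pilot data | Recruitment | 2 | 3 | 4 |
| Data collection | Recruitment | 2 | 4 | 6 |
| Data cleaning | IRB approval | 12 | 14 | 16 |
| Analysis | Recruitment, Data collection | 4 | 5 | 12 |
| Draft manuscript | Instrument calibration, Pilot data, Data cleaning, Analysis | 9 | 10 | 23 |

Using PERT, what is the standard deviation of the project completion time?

te_IRB approval = (1 + 4·2 + 3)/6 = 12/6 = 2; σ²_IRB approval = ((3−1)/6)² = 0.111
te_Recruitment = (1 + 4·2 + 3)/6 = 12/6 = 2; σ²_Recruitment = ((3−1)/6)² = 0.111
te_Instrument calibration = (7 + 4·11 + 15)/6 = 66/6 = 11; σ²_Instrument calibration = ((15−7)/6)² = 1.778
te_Pilot data = (2 + 4·3 + 4)/6 = 18/6 = 3; σ²_Pilot data = ((4−2)/6)² = 0.111
te_Data collection = (2 + 4·4 + 6)/6 = 24/6 = 4; σ²_Data collection = ((6−2)/6)² = 0.444
te_Data cleaning = (12 + 4·14 + 16)/6 = 84/6 = 14; σ²_Data cleaning = ((16−12)/6)² = 0.444
te_Analysis = (4 + 4·5 + 12)/6 = 36/6 = 6; σ²_Analysis = ((12−4)/6)² = 1.778
te_Draft manuscript = (9 + 4·10 + 23)/6 = 72/6 = 12; σ²_Draft manuscript = ((23−9)/6)² = 5.444

Forward pass:
ES_IRB approval = 0; EF_IRB approval = 2
ES_Recruitment = 2; EF_Recruitment = 2+2 = 4
ES_Instrument calibration = max(EF_IRB approval=2, EF_Recruitment=4) = 4; EF_Instrument calibration = 4+11 = 15
ES_Pilot data = 4; EF_Pilot data = 4+3 = 7
ES_Data collection = 4; EF_Data collection = 4+4 = 8
ES_Data cleaning = 2; EF_Data cleaning = 2+14 = 16
ES_Analysis = max(EF_Recruitment=4, EF_Data collection=8) = 8; EF_Analysis = 8+6 = 14
ES_Draft manuscript = max(EF_Instrument calibration=15, EF_Pilot data=7, EF_Data cleaning=16, EF_Analysis=14) = 16; EF_Draft manuscript = 16+12 = 28
Expected project duration μ = 28 weeks. Critical path: IRB approval → Data cleaning → Draft manuscript.

Variance along critical path = 0.111 + 0.444 + 5.444 = 6.000
σ = √6.000 = 2.449 weeks

2.45 weeks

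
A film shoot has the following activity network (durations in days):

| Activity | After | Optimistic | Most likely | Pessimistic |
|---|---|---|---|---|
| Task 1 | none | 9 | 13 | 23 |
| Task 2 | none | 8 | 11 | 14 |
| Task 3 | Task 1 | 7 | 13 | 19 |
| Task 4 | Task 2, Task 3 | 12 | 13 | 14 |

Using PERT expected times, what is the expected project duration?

40 days

te_Task 1 = (9 + 4·13 + 23)/6 = 84/6 = 14
te_Task 2 = (8 + 4·11 + 14)/6 = 66/6 = 11
te_Task 3 = (7 + 4·13 + 19)/6 = 78/6 = 13
te_Task 4 = (12 + 4·13 + 14)/6 = 78/6 = 13

Forward pass:
ES_Task 1 = 0; EF_Task 1 = 14
ES_Task 2 = 0; EF_Task 2 = 11
ES_Task 3 = 14; EF_Task 3 = 14+13 = 27
ES_Task 4 = max(EF_Task 2=11, EF_Task 3=27) = 27; EF_Task 4 = 27+13 = 40
Expected project duration μ = 40 days. Critical path: Task 1 → Task 3 → Task 4.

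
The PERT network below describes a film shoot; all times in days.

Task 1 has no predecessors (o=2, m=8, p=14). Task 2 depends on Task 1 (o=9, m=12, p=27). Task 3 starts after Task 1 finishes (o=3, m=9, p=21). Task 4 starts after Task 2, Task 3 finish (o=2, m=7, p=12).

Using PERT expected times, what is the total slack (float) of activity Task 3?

te_Task 1 = (2 + 4·8 + 14)/6 = 48/6 = 8
te_Task 2 = (9 + 4·12 + 27)/6 = 84/6 = 14
te_Task 3 = (3 + 4·9 + 21)/6 = 60/6 = 10
te_Task 4 = (2 + 4·7 + 12)/6 = 42/6 = 7

Forward pass:
ES_Task 1 = 0; EF_Task 1 = 8
ES_Task 2 = 8; EF_Task 2 = 8+14 = 22
ES_Task 3 = 8; EF_Task 3 = 8+10 = 18
ES_Task 4 = max(EF_Task 2=22, EF_Task 3=18) = 22; EF_Task 4 = 22+7 = 29
Expected project duration μ = 29 days. Critical path: Task 1 → Task 2 → Task 4.

Backward pass:
LF_Task 4 = 29; LS_Task 4 = 29−7 = 22
LF_Task 3 = LS_Task 4 = 22; LS_Task 3 = 22−10 = 12
LF_Task 2 = LS_Task 4 = 22; LS_Task 2 = 22−14 = 8
LF_Task 1 = min(LS_Task 2=8, LS_Task 3=12) = 8; LS_Task 1 = 8−8 = 0
Slack_Task 3 = LS_Task 3 − ES_Task 3 = 12 − 8 = 4

4 days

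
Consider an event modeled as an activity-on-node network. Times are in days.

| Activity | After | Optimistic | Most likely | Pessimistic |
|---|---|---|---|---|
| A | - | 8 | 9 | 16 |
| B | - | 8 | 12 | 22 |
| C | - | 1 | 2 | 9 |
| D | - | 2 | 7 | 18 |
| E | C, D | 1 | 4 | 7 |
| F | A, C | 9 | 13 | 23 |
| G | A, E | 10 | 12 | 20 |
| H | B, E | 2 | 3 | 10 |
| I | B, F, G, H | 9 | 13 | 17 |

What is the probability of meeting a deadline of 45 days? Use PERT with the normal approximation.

te_A = (8 + 4·9 + 16)/6 = 60/6 = 10; σ²_A = ((16−8)/6)² = 1.778
te_B = (8 + 4·12 + 22)/6 = 78/6 = 13; σ²_B = ((22−8)/6)² = 5.444
te_C = (1 + 4·2 + 9)/6 = 18/6 = 3; σ²_C = ((9−1)/6)² = 1.778
te_D = (2 + 4·7 + 18)/6 = 48/6 = 8; σ²_D = ((18−2)/6)² = 7.111
te_E = (1 + 4·4 + 7)/6 = 24/6 = 4; σ²_E = ((7−1)/6)² = 1.000
te_F = (9 + 4·13 + 23)/6 = 84/6 = 14; σ²_F = ((23−9)/6)² = 5.444
te_G = (10 + 4·12 + 20)/6 = 78/6 = 13; σ²_G = ((20−10)/6)² = 2.778
te_H = (2 + 4·3 + 10)/6 = 24/6 = 4; σ²_H = ((10−2)/6)² = 1.778
te_I = (9 + 4·13 + 17)/6 = 78/6 = 13; σ²_I = ((17−9)/6)² = 1.778

Forward pass:
ES_A = 0; EF_A = 10
ES_B = 0; EF_B = 13
ES_C = 0; EF_C = 3
ES_D = 0; EF_D = 8
ES_E = max(EF_C=3, EF_D=8) = 8; EF_E = 8+4 = 12
ES_F = max(EF_A=10, EF_C=3) = 10; EF_F = 10+14 = 24
ES_G = max(EF_A=10, EF_E=12) = 12; EF_G = 12+13 = 25
ES_H = max(EF_B=13, EF_E=12) = 13; EF_H = 13+4 = 17
ES_I = max(EF_B=13, EF_F=24, EF_G=25, EF_H=17) = 25; EF_I = 25+13 = 38
Expected project duration μ = 38 days. Critical path: D → E → G → I.

Variance along critical path = 7.111 + 1.000 + 2.778 + 1.778 = 12.667; σ = √12.667 = 3.559 days.
Z = (45 − 38) / 3.559 = 1.967
P(T ≤ 45) = Φ(1.967) ≈ 0.975

0.975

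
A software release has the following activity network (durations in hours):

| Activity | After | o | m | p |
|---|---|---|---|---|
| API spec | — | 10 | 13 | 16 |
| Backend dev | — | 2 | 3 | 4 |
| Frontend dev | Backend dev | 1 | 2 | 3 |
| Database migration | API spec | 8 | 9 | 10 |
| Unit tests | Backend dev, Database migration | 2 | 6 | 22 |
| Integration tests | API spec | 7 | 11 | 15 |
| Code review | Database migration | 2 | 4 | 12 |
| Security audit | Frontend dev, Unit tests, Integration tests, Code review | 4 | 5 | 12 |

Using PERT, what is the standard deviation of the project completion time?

3.74 hours

te_API spec = (10 + 4·13 + 16)/6 = 78/6 = 13; σ²_API spec = ((16−10)/6)² = 1.000
te_Backend dev = (2 + 4·3 + 4)/6 = 18/6 = 3; σ²_Backend dev = ((4−2)/6)² = 0.111
te_Frontend dev = (1 + 4·2 + 3)/6 = 12/6 = 2; σ²_Frontend dev = ((3−1)/6)² = 0.111
te_Database migration = (8 + 4·9 + 10)/6 = 54/6 = 9; σ²_Database migration = ((10−8)/6)² = 0.111
te_Unit tests = (2 + 4·6 + 22)/6 = 48/6 = 8; σ²_Unit tests = ((22−2)/6)² = 11.111
te_Integration tests = (7 + 4·11 + 15)/6 = 66/6 = 11; σ²_Integration tests = ((15−7)/6)² = 1.778
te_Code review = (2 + 4·4 + 12)/6 = 30/6 = 5; σ²_Code review = ((12−2)/6)² = 2.778
te_Security audit = (4 + 4·5 + 12)/6 = 36/6 = 6; σ²_Security audit = ((12−4)/6)² = 1.778

Forward pass:
ES_API spec = 0; EF_API spec = 13
ES_Backend dev = 0; EF_Backend dev = 3
ES_Frontend dev = 3; EF_Frontend dev = 3+2 = 5
ES_Database migration = 13; EF_Database migration = 13+9 = 22
ES_Unit tests = max(EF_Backend dev=3, EF_Database migration=22) = 22; EF_Unit tests = 22+8 = 30
ES_Integration tests = 13; EF_Integration tests = 13+11 = 24
ES_Code review = 22; EF_Code review = 22+5 = 27
ES_Security audit = max(EF_Frontend dev=5, EF_Unit tests=30, EF_Integration tests=24, EF_Code review=27) = 30; EF_Security audit = 30+6 = 36
Expected project duration μ = 36 hours. Critical path: API spec → Database migration → Unit tests → Security audit.

Variance along critical path = 1.000 + 0.111 + 11.111 + 1.778 = 14.000
σ = √14.000 = 3.742 hours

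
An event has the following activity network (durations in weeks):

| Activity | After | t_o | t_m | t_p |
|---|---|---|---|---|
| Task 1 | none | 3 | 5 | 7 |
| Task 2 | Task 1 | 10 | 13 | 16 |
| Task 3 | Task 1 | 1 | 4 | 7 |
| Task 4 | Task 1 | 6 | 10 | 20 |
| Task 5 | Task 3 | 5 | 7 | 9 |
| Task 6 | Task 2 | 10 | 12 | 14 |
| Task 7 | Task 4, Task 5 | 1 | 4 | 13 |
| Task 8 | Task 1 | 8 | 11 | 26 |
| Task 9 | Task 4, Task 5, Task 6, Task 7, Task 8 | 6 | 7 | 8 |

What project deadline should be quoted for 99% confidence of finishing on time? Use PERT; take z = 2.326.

40.3 weeks

te_Task 1 = (3 + 4·5 + 7)/6 = 30/6 = 5; σ²_Task 1 = ((7−3)/6)² = 0.444
te_Task 2 = (10 + 4·13 + 16)/6 = 78/6 = 13; σ²_Task 2 = ((16−10)/6)² = 1.000
te_Task 3 = (1 + 4·4 + 7)/6 = 24/6 = 4; σ²_Task 3 = ((7−1)/6)² = 1.000
te_Task 4 = (6 + 4·10 + 20)/6 = 66/6 = 11; σ²_Task 4 = ((20−6)/6)² = 5.444
te_Task 5 = (5 + 4·7 + 9)/6 = 42/6 = 7; σ²_Task 5 = ((9−5)/6)² = 0.444
te_Task 6 = (10 + 4·12 + 14)/6 = 72/6 = 12; σ²_Task 6 = ((14−10)/6)² = 0.444
te_Task 7 = (1 + 4·4 + 13)/6 = 30/6 = 5; σ²_Task 7 = ((13−1)/6)² = 4.000
te_Task 8 = (8 + 4·11 + 26)/6 = 78/6 = 13; σ²_Task 8 = ((26−8)/6)² = 9.000
te_Task 9 = (6 + 4·7 + 8)/6 = 42/6 = 7; σ²_Task 9 = ((8−6)/6)² = 0.111

Forward pass:
ES_Task 1 = 0; EF_Task 1 = 5
ES_Task 2 = 5; EF_Task 2 = 5+13 = 18
ES_Task 3 = 5; EF_Task 3 = 5+4 = 9
ES_Task 4 = 5; EF_Task 4 = 5+11 = 16
ES_Task 5 = 9; EF_Task 5 = 9+7 = 16
ES_Task 6 = 18; EF_Task 6 = 18+12 = 30
ES_Task 7 = max(EF_Task 4=16, EF_Task 5=16) = 16; EF_Task 7 = 16+5 = 21
ES_Task 8 = 5; EF_Task 8 = 5+13 = 18
ES_Task 9 = max(EF_Task 4=16, EF_Task 5=16, EF_Task 6=30, EF_Task 7=21, EF_Task 8=18) = 30; EF_Task 9 = 30+7 = 37
Expected project duration μ = 37 weeks. Critical path: Task 1 → Task 2 → Task 6 → Task 9.

Variance along critical path = 0.444 + 1.000 + 0.444 + 0.111 = 2.000; σ = 1.414 weeks.
D = μ + z·σ = 37 + 2.326·1.414 = 40.3 weeks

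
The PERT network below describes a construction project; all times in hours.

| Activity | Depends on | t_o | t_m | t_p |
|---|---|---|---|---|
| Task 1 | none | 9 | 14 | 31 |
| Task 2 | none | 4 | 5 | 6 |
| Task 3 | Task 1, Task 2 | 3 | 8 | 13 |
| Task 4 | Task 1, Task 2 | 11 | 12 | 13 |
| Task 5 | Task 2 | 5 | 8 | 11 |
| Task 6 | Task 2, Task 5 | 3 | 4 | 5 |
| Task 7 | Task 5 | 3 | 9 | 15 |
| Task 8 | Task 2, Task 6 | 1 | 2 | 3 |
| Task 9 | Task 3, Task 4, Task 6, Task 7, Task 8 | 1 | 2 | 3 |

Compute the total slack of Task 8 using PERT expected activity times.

te_Task 1 = (9 + 4·14 + 31)/6 = 96/6 = 16
te_Task 2 = (4 + 4·5 + 6)/6 = 30/6 = 5
te_Task 3 = (3 + 4·8 + 13)/6 = 48/6 = 8
te_Task 4 = (11 + 4·12 + 13)/6 = 72/6 = 12
te_Task 5 = (5 + 4·8 + 11)/6 = 48/6 = 8
te_Task 6 = (3 + 4·4 + 5)/6 = 24/6 = 4
te_Task 7 = (3 + 4·9 + 15)/6 = 54/6 = 9
te_Task 8 = (1 + 4·2 + 3)/6 = 12/6 = 2
te_Task 9 = (1 + 4·2 + 3)/6 = 12/6 = 2

Forward pass:
ES_Task 1 = 0; EF_Task 1 = 16
ES_Task 2 = 0; EF_Task 2 = 5
ES_Task 3 = max(EF_Task 1=16, EF_Task 2=5) = 16; EF_Task 3 = 16+8 = 24
ES_Task 4 = max(EF_Task 1=16, EF_Task 2=5) = 16; EF_Task 4 = 16+12 = 28
ES_Task 5 = 5; EF_Task 5 = 5+8 = 13
ES_Task 6 = max(EF_Task 2=5, EF_Task 5=13) = 13; EF_Task 6 = 13+4 = 17
ES_Task 7 = 13; EF_Task 7 = 13+9 = 22
ES_Task 8 = max(EF_Task 2=5, EF_Task 6=17) = 17; EF_Task 8 = 17+2 = 19
ES_Task 9 = max(EF_Task 3=24, EF_Task 4=28, EF_Task 6=17, EF_Task 7=22, EF_Task 8=19) = 28; EF_Task 9 = 28+2 = 30
Expected project duration μ = 30 hours. Critical path: Task 1 → Task 4 → Task 9.

Backward pass:
LF_Task 9 = 30; LS_Task 9 = 30−2 = 28
LF_Task 8 = LS_Task 9 = 28; LS_Task 8 = 28−2 = 26
LF_Task 7 = LS_Task 9 = 28; LS_Task 7 = 28−9 = 19
LF_Task 6 = min(LS_Task 8=26, LS_Task 9=28) = 26; LS_Task 6 = 26−4 = 22
LF_Task 5 = min(LS_Task 6=22, LS_Task 7=19) = 19; LS_Task 5 = 19−8 = 11
LF_Task 4 = LS_Task 9 = 28; LS_Task 4 = 28−12 = 16
LF_Task 3 = LS_Task 9 = 28; LS_Task 3 = 28−8 = 20
LF_Task 2 = min(LS_Task 3=20, LS_Task 4=16, LS_Task 5=11, LS_Task 6=22, LS_Task 8=26) = 11; LS_Task 2 = 11−5 = 6
LF_Task 1 = min(LS_Task 3=20, LS_Task 4=16) = 16; LS_Task 1 = 16−16 = 0
Slack_Task 8 = LS_Task 8 − ES_Task 8 = 26 − 17 = 9

9 hours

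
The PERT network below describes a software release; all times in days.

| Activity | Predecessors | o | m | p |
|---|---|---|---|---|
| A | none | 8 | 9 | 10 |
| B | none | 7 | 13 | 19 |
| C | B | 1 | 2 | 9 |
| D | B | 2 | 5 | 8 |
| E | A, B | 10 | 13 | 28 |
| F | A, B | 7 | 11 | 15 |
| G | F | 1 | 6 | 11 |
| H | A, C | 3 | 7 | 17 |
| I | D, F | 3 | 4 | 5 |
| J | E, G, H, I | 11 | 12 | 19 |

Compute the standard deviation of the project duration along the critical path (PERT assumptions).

te_A = (8 + 4·9 + 10)/6 = 54/6 = 9; σ²_A = ((10−8)/6)² = 0.111
te_B = (7 + 4·13 + 19)/6 = 78/6 = 13; σ²_B = ((19−7)/6)² = 4.000
te_C = (1 + 4·2 + 9)/6 = 18/6 = 3; σ²_C = ((9−1)/6)² = 1.778
te_D = (2 + 4·5 + 8)/6 = 30/6 = 5; σ²_D = ((8−2)/6)² = 1.000
te_E = (10 + 4·13 + 28)/6 = 90/6 = 15; σ²_E = ((28−10)/6)² = 9.000
te_F = (7 + 4·11 + 15)/6 = 66/6 = 11; σ²_F = ((15−7)/6)² = 1.778
te_G = (1 + 4·6 + 11)/6 = 36/6 = 6; σ²_G = ((11−1)/6)² = 2.778
te_H = (3 + 4·7 + 17)/6 = 48/6 = 8; σ²_H = ((17−3)/6)² = 5.444
te_I = (3 + 4·4 + 5)/6 = 24/6 = 4; σ²_I = ((5−3)/6)² = 0.111
te_J = (11 + 4·12 + 19)/6 = 78/6 = 13; σ²_J = ((19−11)/6)² = 1.778

Forward pass:
ES_A = 0; EF_A = 9
ES_B = 0; EF_B = 13
ES_C = 13; EF_C = 13+3 = 16
ES_D = 13; EF_D = 13+5 = 18
ES_E = max(EF_A=9, EF_B=13) = 13; EF_E = 13+15 = 28
ES_F = max(EF_A=9, EF_B=13) = 13; EF_F = 13+11 = 24
ES_G = 24; EF_G = 24+6 = 30
ES_H = max(EF_A=9, EF_C=16) = 16; EF_H = 16+8 = 24
ES_I = max(EF_D=18, EF_F=24) = 24; EF_I = 24+4 = 28
ES_J = max(EF_E=28, EF_G=30, EF_H=24, EF_I=28) = 30; EF_J = 30+13 = 43
Expected project duration μ = 43 days. Critical path: B → F → G → J.

Variance along critical path = 4.000 + 1.778 + 2.778 + 1.778 = 10.333
σ = √10.333 = 3.215 days

3.21 days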